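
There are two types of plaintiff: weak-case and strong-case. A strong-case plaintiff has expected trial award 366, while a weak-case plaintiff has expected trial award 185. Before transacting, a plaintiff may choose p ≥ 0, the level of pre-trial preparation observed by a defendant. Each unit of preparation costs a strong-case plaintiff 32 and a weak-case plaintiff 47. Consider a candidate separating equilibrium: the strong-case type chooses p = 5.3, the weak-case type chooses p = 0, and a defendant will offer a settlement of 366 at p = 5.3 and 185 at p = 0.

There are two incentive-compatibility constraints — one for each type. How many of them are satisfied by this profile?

Strong-case type: signal → 366 − 32 × 5.3 = 196.4; deviate to 0 → 185. IC holds (196.4 ≥ 185).
Weak-case type: stay at 0 → 185; mimic → 366 − 47 × 5.3 = 116.9. IC holds (185 ≥ 116.9).
2 of 2 constraints hold, so this is a separating equilibrium.

2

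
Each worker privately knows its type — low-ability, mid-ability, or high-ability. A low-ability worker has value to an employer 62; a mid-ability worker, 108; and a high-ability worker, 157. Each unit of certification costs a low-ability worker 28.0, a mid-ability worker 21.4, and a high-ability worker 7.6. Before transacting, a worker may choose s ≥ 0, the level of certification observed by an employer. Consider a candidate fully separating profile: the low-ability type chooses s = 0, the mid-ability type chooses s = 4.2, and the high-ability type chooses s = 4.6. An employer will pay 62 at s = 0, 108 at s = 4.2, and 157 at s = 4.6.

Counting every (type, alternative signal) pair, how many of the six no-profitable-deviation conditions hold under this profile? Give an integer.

High-ability (own payoff 157 − 7.6×4.6 = 122.04): to s=0 gives 62 → no gain ✓; to s=4.2 gives 108 − 7.6×4.2 = 76.08 → no gain ✓.
Low-ability (own payoff 62): to s=4.2 gives 108 − 28.0×4.2 = -9.6 → no gain ✓; to s=4.6 gives 157 − 28.0×4.6 = 28.2 → no gain ✓.
Mid-ability (own payoff 108 − 21.4×4.2 = 18.12): to s=0 gives 62 → profitable ✗; to s=4.6 gives 157 − 21.4×4.6 = 58.56 → profitable ✗.
4 of the 6 constraints hold; not an equilibrium.

4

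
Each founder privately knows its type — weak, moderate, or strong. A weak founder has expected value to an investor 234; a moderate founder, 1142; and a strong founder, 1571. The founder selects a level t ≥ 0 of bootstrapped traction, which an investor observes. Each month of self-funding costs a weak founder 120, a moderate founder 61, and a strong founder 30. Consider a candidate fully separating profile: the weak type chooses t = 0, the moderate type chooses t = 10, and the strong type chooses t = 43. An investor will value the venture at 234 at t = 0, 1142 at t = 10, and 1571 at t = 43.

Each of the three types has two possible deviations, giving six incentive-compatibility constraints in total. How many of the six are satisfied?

5

Moderate (own payoff 1142 − 61×10 = 532): to t=0 gives 234 → no gain ✓; to t=43 gives 1571 − 61×43 = -1052 → no gain ✓.
Weak (own payoff 234): to t=10 gives 1142 − 120×10 = -58 → no gain ✓; to t=43 gives 1571 − 120×43 = -3589 → no gain ✓.
Strong (own payoff 1571 − 30×43 = 281): to t=0 gives 234 → no gain ✓; to t=10 gives 1142 − 30×10 = 842 → profitable ✗.
5 of the 6 constraints hold; not an equilibrium.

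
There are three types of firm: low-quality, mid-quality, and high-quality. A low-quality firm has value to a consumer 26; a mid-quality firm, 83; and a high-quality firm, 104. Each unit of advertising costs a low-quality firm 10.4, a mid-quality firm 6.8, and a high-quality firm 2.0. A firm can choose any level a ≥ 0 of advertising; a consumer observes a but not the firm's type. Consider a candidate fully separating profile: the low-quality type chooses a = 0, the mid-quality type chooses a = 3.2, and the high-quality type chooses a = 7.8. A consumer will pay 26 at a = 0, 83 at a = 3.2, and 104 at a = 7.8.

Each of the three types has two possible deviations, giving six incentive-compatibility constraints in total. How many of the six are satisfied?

5

Low-quality (own payoff 26): to a=3.2 gives 83 − 10.4×3.2 = 49.72 → profitable ✗; to a=7.8 gives 104 − 10.4×7.8 = 22.88 → no gain ✓.
Mid-quality (own payoff 83 − 6.8×3.2 = 61.24): to a=0 gives 26 → no gain ✓; to a=7.8 gives 104 − 6.8×7.8 = 50.96 → no gain ✓.
High-quality (own payoff 104 − 2.0×7.8 = 88.4): to a=0 gives 26 → no gain ✓; to a=3.2 gives 83 − 2.0×3.2 = 76.6 → no gain ✓.
5 of the 6 constraints hold; not an equilibrium.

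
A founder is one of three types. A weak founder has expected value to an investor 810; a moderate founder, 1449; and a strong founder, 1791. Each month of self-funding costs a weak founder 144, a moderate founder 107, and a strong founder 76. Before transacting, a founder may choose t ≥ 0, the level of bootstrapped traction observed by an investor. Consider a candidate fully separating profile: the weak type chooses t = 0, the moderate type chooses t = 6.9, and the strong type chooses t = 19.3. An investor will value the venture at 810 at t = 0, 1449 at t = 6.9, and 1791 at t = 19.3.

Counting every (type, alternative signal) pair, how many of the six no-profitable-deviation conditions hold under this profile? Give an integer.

3

Strong (own payoff 1791 − 76×19.3 = 324.2): to t=0 gives 810 → profitable ✗; to t=6.9 gives 1449 − 76×6.9 = 924.6 → profitable ✗.
Weak (own payoff 810): to t=6.9 gives 1449 − 144×6.9 = 455.4 → no gain ✓; to t=19.3 gives 1791 − 144×19.3 = -988.2 → no gain ✓.
Moderate (own payoff 1449 − 107×6.9 = 710.7): to t=0 gives 810 → profitable ✗; to t=19.3 gives 1791 − 107×19.3 = -274.1 → no gain ✓.
3 of the 6 constraints hold; not an equilibrium.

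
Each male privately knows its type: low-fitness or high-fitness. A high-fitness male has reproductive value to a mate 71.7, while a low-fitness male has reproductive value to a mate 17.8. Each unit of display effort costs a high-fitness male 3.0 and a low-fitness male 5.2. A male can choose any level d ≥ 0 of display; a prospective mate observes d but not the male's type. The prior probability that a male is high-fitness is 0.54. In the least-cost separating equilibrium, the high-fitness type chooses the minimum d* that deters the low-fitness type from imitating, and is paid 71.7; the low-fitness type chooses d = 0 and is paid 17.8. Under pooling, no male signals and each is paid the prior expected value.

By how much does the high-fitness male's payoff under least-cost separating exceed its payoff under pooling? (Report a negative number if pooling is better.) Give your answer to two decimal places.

-6.30

Least-cost separating signal: d* solves 17.8 = 71.7 − 5.2·d*, so d* = (71.7 − 17.8)/5.2 ≈ 10.3654.
High-fitness type's separating payoff: 71.7 − 3.0 × d* = 71.7 − 3.0 × (71.7 − 17.8)/5.2 = 71.7 − 161.7/5.2 ≈ 40.6038.
Pooling payoff: 0.54 × 71.7 + 0.46 × 17.8 = 46.906.
Difference: 40.6038 − 46.906 = -6.3022, i.e. -6.30 to two decimal places.
The high-fitness type would prefer the pooling outcome.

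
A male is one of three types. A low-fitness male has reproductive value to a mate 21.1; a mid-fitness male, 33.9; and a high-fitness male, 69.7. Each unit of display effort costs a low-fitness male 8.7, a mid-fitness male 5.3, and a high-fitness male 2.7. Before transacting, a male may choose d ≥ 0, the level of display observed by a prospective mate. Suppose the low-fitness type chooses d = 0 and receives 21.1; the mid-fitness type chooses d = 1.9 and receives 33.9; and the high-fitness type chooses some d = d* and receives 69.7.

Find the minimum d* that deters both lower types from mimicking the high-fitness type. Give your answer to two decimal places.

8.65

Low-fitness type (on-path payoff 21.1) won't mimic when 21.1 ≥ 69.7 − 8.7·d*, i.e. d* ≥ 5.59.
Mid-fitness type (on-path payoff 33.9 − 5.3×1.9 = 23.83) won't mimic when 23.83 ≥ 69.7 − 5.3·d*, i.e. d* ≥ 8.65.
Both must hold, so d* = max(5.59, 8.65) = 8.65. The mid-fitness type's constraint binds.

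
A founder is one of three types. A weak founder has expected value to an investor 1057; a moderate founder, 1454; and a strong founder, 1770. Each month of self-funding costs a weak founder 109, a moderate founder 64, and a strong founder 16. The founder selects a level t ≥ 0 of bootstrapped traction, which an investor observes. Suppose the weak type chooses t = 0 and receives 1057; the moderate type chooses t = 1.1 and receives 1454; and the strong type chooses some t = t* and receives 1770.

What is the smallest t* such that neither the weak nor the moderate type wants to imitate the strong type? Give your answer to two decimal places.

6.54

Moderate type (on-path payoff 1454 − 64×1.1 = 1383.6) won't mimic when 1383.6 ≥ 1770 − 64·t*, i.e. t* ≥ 6.04.
Weak type (on-path payoff 1057) won't mimic when 1057 ≥ 1770 − 109·t*, i.e. t* ≥ 6.54.
Both must hold, so t* = max(6.54, 6.04) = 6.54. The weak type's constraint binds.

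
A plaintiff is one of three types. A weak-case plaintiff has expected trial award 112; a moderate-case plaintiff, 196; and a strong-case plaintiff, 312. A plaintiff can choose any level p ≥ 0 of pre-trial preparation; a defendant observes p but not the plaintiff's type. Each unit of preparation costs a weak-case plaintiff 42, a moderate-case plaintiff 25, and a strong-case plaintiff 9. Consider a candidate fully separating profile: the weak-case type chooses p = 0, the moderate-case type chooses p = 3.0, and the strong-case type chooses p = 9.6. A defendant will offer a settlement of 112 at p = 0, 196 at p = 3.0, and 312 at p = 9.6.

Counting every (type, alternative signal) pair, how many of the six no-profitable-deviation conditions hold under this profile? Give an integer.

Moderate-case (own payoff 196 − 25×3.0 = 121): to p=0 gives 112 → no gain ✓; to p=9.6 gives 312 − 25×9.6 = 72 → no gain ✓.
Weak-case (own payoff 112): to p=3.0 gives 196 − 42×3.0 = 70 → no gain ✓; to p=9.6 gives 312 − 42×9.6 = -91.2 → no gain ✓.
Strong-case (own payoff 312 − 9×9.6 = 225.6): to p=0 gives 112 → no gain ✓; to p=3.0 gives 196 − 9×3.0 = 169 → no gain ✓.
6 of the 6 constraints hold; this profile is a separating equilibrium.

6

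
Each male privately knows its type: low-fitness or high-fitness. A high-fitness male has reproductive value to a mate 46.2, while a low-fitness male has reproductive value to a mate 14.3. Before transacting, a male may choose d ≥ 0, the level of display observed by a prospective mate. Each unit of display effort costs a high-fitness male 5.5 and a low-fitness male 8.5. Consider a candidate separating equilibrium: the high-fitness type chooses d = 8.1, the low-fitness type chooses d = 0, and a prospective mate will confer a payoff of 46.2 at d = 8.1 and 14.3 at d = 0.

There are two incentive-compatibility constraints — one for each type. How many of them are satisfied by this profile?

High-fitness type: signal → 46.2 − 5.5 × 8.1 = 1.65; deviate to 0 → 14.3. IC fails (1.65 < 14.3).
Low-fitness type: stay at 0 → 14.3; mimic → 46.2 − 8.5 × 8.1 = -22.65. IC holds (14.3 ≥ -22.65).
1 of 2 constraints hold, so this profile is not an equilibrium.

1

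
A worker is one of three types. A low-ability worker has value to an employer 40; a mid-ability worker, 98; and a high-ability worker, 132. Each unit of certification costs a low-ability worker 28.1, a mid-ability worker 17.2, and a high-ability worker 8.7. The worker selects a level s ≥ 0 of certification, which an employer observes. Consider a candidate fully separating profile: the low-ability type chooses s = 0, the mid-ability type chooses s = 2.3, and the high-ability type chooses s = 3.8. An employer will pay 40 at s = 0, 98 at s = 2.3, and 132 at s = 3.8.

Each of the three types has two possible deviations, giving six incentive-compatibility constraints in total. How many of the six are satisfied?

5

Mid-ability (own payoff 98 − 17.2×2.3 = 58.44): to s=0 gives 40 → no gain ✓; to s=3.8 gives 132 − 17.2×3.8 = 66.64 → profitable ✗.
High-ability (own payoff 132 − 8.7×3.8 = 98.94): to s=0 gives 40 → no gain ✓; to s=2.3 gives 98 − 8.7×2.3 = 77.99 → no gain ✓.
Low-ability (own payoff 40): to s=2.3 gives 98 − 28.1×2.3 = 33.37 → no gain ✓; to s=3.8 gives 132 − 28.1×3.8 = 25.22 → no gain ✓.
5 of the 6 constraints hold; not an equilibrium.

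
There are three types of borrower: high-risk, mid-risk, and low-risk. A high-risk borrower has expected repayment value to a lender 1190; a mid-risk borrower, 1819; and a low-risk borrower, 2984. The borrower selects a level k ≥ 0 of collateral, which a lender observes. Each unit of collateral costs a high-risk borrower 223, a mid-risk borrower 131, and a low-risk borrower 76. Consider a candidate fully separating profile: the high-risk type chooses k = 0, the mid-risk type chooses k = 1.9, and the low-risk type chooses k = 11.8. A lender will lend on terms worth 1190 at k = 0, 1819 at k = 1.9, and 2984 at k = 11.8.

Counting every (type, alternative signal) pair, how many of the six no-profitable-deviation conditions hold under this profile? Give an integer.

5

High-risk (own payoff 1190): to k=1.9 gives 1819 − 223×1.9 = 1395.3 → profitable ✗; to k=11.8 gives 2984 − 223×11.8 = 352.6 → no gain ✓.
Low-risk (own payoff 2984 − 76×11.8 = 2087.2): to k=0 gives 1190 → no gain ✓; to k=1.9 gives 1819 − 76×1.9 = 1674.6 → no gain ✓.
Mid-risk (own payoff 1819 − 131×1.9 = 1570.1): to k=0 gives 1190 → no gain ✓; to k=11.8 gives 2984 − 131×11.8 = 1438.2 → no gain ✓.
5 of the 6 constraints hold; not an equilibrium.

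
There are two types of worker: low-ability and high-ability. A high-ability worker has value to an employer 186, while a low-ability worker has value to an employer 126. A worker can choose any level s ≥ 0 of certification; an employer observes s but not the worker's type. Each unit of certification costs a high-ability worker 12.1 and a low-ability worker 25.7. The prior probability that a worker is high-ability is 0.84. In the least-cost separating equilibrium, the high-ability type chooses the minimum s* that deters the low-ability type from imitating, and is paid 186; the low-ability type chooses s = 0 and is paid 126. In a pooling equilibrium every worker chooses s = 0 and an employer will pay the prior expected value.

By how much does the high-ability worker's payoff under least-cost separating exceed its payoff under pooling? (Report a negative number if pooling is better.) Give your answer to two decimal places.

Least-cost separating signal: s* solves 126 = 186 − 25.7·s*, so s* = (186 − 126)/25.7 ≈ 2.3346.
High-ability type's separating payoff: 186 − 12.1 × s* = 186 − 12.1 × (186 − 126)/25.7 = 186 − 726/25.7 ≈ 157.7510.
Pooling payoff: 0.84 × 186 + 0.16 × 126 = 176.4.
Difference: 157.7510 − 176.4 = -18.649, i.e. -18.65 to two decimal places.
The high-ability type would prefer the pooling outcome.

-18.65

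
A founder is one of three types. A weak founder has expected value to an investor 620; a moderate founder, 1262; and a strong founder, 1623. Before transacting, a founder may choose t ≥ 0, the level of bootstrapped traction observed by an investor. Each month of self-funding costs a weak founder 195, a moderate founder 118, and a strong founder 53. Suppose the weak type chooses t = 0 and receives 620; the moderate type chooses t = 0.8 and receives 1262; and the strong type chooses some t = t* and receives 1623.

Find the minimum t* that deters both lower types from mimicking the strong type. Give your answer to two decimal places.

Weak type (on-path payoff 620) won't mimic when 620 ≥ 1623 − 195·t*, i.e. t* ≥ 5.14.
Moderate type (on-path payoff 1262 − 118×0.8 = 1167.6) won't mimic when 1167.6 ≥ 1623 − 118·t*, i.e. t* ≥ 3.86.
Both must hold, so t* = max(5.14, 3.86) = 5.14. The weak type's constraint binds.

5.14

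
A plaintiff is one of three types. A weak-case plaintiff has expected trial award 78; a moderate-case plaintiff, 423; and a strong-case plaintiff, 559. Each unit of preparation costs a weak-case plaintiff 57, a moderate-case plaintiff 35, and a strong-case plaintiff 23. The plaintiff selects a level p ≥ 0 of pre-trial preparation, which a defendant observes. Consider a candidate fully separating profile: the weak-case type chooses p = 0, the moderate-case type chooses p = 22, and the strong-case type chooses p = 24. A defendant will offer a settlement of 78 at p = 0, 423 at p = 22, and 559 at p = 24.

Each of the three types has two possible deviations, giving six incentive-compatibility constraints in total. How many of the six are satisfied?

Strong-case (own payoff 559 − 23×24 = 7): to p=0 gives 78 → profitable ✗; to p=22 gives 423 − 23×22 = -83 → no gain ✓.
Weak-case (own payoff 78): to p=22 gives 423 − 57×22 = -831 → no gain ✓; to p=24 gives 559 − 57×24 = -809 → no gain ✓.
Moderate-case (own payoff 423 − 35×22 = -347): to p=0 gives 78 → profitable ✗; to p=24 gives 559 − 35×24 = -281 → profitable ✗.
3 of the 6 constraints hold; not an equilibrium.

3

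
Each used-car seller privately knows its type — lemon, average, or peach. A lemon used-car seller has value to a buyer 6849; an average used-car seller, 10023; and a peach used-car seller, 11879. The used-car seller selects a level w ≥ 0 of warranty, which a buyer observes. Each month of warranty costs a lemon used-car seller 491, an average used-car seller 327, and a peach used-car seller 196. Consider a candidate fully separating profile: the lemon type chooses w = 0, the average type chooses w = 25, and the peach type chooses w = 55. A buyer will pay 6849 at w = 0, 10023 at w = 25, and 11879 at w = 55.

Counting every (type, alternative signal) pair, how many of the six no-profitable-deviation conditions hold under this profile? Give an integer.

3

Peach (own payoff 11879 − 196×55 = 1099): to w=0 gives 6849 → profitable ✗; to w=25 gives 10023 − 196×25 = 5123 → profitable ✗.
Average (own payoff 10023 − 327×25 = 1848): to w=0 gives 6849 → profitable ✗; to w=55 gives 11879 − 327×55 = -6106 → no gain ✓.
Lemon (own payoff 6849): to w=25 gives 10023 − 491×25 = -2252 → no gain ✓; to w=55 gives 11879 − 491×55 = -15126 → no gain ✓.
3 of the 6 constraints hold; not an equilibrium.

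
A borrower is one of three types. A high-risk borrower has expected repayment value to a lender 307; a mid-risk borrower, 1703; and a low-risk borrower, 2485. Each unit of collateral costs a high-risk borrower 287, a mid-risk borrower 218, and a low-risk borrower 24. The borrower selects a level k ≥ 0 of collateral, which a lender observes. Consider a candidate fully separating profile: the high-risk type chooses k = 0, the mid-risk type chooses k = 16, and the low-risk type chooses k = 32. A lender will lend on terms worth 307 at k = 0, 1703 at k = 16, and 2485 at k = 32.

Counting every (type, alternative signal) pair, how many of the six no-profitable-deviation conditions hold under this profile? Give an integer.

5

Mid-risk (own payoff 1703 − 218×16 = -1785): to k=0 gives 307 → profitable ✗; to k=32 gives 2485 − 218×32 = -4491 → no gain ✓.
High-risk (own payoff 307): to k=16 gives 1703 − 287×16 = -2889 → no gain ✓; to k=32 gives 2485 − 287×32 = -6699 → no gain ✓.
Low-risk (own payoff 2485 − 24×32 = 1717): to k=0 gives 307 → no gain ✓; to k=16 gives 1703 − 24×16 = 1319 → no gain ✓.
5 of the 6 constraints hold; not an equilibrium.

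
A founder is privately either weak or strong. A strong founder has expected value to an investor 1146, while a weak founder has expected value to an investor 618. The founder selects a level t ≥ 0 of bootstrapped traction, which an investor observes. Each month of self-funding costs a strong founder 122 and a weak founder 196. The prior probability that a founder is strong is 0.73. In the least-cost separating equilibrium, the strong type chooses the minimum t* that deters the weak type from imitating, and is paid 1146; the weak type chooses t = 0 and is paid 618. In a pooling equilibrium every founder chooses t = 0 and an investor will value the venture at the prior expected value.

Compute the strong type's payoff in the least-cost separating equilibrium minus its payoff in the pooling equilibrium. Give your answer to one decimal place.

-186.1

Least-cost separating signal: t* solves 618 = 1146 − 196·t*, so t* = (1146 − 618)/196 ≈ 2.6939.
Strong type's separating payoff: 1146 − 122 × t* = 1146 − 122 × (1146 − 618)/196 = 1146 − 64416/196 ≈ 817.347.
Pooling payoff: 0.73 × 1146 + 0.27 × 618 = 1003.44.
Difference: 817.347 − 1003.44 = -186.093, i.e. -186.1 to one decimal place.
The strong type would prefer the pooling outcome.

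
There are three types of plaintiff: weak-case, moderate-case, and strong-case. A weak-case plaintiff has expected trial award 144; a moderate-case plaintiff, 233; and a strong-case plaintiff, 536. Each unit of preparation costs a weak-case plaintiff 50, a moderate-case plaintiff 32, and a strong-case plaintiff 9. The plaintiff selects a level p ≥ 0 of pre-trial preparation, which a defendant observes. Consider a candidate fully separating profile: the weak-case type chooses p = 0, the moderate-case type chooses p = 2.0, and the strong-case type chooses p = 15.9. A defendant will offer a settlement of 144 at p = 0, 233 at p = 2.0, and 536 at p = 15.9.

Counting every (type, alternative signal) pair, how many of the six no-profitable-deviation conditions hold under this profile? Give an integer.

6

Strong-case (own payoff 536 − 9×15.9 = 392.9): to p=0 gives 144 → no gain ✓; to p=2.0 gives 233 − 9×2.0 = 215 → no gain ✓.
Moderate-case (own payoff 233 − 32×2.0 = 169): to p=0 gives 144 → no gain ✓; to p=15.9 gives 536 − 32×15.9 = 27.2 → no gain ✓.
Weak-case (own payoff 144): to p=2.0 gives 233 − 50×2.0 = 133 → no gain ✓; to p=15.9 gives 536 − 50×15.9 = -259 → no gain ✓.
6 of the 6 constraints hold; this profile is a separating equilibrium.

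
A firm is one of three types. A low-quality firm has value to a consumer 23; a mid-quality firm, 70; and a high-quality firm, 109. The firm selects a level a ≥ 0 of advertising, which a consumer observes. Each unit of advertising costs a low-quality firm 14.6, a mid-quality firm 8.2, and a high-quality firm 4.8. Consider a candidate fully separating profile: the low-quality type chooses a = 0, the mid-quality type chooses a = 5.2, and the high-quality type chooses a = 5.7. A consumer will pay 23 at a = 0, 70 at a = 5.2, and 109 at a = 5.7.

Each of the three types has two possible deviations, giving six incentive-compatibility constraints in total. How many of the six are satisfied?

4

Mid-quality (own payoff 70 − 8.2×5.2 = 27.36): to a=0 gives 23 → no gain ✓; to a=5.7 gives 109 − 8.2×5.7 = 62.26 → profitable ✗.
High-quality (own payoff 109 − 4.8×5.7 = 81.64): to a=0 gives 23 → no gain ✓; to a=5.2 gives 70 − 4.8×5.2 = 45.04 → no gain ✓.
Low-quality (own payoff 23): to a=5.2 gives 70 − 14.6×5.2 = -5.92 → no gain ✓; to a=5.7 gives 109 − 14.6×5.7 = 25.78 → profitable ✗.
4 of the 6 constraints hold; not an equilibrium.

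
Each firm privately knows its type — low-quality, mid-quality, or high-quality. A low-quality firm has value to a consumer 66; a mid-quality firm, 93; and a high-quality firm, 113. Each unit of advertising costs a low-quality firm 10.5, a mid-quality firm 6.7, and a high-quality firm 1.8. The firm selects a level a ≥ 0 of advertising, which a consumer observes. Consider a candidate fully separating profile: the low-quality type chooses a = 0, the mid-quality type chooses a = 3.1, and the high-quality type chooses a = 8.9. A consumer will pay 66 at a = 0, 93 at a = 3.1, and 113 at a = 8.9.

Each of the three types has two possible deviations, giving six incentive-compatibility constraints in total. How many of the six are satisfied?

Mid-quality (own payoff 93 − 6.7×3.1 = 72.23): to a=0 gives 66 → no gain ✓; to a=8.9 gives 113 − 6.7×8.9 = 53.37 → no gain ✓.
High-quality (own payoff 113 − 1.8×8.9 = 96.98): to a=0 gives 66 → no gain ✓; to a=3.1 gives 93 − 1.8×3.1 = 87.42 → no gain ✓.
Low-quality (own payoff 66): to a=3.1 gives 93 − 10.5×3.1 = 60.45 → no gain ✓; to a=8.9 gives 113 − 10.5×8.9 = 19.55 → no gain ✓.
6 of the 6 constraints hold; this profile is a separating equilibrium.

6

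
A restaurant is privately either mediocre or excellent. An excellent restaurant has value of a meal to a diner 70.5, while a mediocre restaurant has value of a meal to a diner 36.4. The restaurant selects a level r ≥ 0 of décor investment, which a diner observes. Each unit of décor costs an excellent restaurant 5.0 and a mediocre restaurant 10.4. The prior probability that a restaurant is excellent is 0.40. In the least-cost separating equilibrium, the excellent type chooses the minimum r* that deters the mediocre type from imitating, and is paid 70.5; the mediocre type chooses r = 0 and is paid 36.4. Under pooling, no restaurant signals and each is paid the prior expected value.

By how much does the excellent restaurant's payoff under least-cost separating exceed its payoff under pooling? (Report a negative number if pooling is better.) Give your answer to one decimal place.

4.1

Least-cost separating signal: r* solves 36.4 = 70.5 − 10.4·r*, so r* = (70.5 − 36.4)/10.4 ≈ 3.2788.
Excellent type's separating payoff: 70.5 − 5.0 × r* = 70.5 − 5.0 × (70.5 − 36.4)/10.4 = 70.5 − 170.5/10.4 ≈ 54.106.
Pooling payoff: 0.40 × 70.5 + 0.60 × 36.4 = 50.04.
Difference: 54.106 − 50.04 = 4.066, i.e. 4.1 to one decimal place.
The excellent type prefers to separate.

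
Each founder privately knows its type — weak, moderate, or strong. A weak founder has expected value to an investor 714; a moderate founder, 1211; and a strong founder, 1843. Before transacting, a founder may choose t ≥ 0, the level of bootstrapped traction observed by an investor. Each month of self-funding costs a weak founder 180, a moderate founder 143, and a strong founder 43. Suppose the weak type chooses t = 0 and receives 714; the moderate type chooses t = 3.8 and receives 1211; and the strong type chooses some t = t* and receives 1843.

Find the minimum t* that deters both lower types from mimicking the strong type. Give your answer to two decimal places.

8.22

Weak type (on-path payoff 714) won't mimic when 714 ≥ 1843 − 180·t*, i.e. t* ≥ 6.27.
Moderate type (on-path payoff 1211 − 143×3.8 = 667.6) won't mimic when 667.6 ≥ 1843 − 143·t*, i.e. t* ≥ 8.22.
Both must hold, so t* = max(6.27, 8.22) = 8.22. The moderate type's constraint binds.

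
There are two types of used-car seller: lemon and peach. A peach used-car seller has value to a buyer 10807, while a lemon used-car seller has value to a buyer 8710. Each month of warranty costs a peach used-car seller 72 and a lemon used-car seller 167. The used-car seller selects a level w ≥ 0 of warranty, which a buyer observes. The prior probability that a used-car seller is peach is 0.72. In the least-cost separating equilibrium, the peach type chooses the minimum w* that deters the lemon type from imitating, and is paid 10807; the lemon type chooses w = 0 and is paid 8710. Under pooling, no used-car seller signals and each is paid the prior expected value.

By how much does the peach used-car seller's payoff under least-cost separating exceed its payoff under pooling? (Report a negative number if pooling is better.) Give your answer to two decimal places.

Least-cost separating signal: w* solves 8710 = 10807 − 167·w*, so w* = (10807 − 8710)/167 ≈ 12.5569.
Peach type's separating payoff: 10807 − 72 × w* = 10807 − 72 × (10807 − 8710)/167 = 10807 − 150984/167 ≈ 9902.9042.
Pooling payoff: 0.72 × 10807 + 0.28 × 8710 = 10219.84.
Difference: 9902.9042 − 10219.84 = -316.9358, i.e. -316.94 to two decimal places.
The peach type would prefer the pooling outcome.

-316.94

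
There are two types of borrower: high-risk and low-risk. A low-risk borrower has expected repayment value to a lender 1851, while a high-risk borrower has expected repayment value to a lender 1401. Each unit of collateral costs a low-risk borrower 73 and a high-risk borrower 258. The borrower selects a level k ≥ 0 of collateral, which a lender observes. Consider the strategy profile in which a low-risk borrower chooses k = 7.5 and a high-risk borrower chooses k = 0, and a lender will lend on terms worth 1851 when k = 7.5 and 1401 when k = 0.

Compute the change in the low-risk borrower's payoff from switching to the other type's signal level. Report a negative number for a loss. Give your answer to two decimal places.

97.50

Playing k = 7.5 the low-risk borrower receives 1851 − 73 × 7.5 = 1303.5.
Deviating to k = 0 yields 1401 instead.
Gain from deviating: 1401 − 1303.5 = 97.50.
The gain is positive, so the low-risk type's incentive-compatibility constraint is violated — this profile is not a separating equilibrium.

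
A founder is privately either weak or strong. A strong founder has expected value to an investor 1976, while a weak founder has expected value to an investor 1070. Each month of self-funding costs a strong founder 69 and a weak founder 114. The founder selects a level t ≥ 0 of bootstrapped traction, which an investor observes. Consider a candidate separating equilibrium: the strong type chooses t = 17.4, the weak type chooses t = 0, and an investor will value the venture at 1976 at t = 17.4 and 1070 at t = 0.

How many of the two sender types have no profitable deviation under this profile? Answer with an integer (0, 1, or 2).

Strong type: signal → 1976 − 69 × 17.4 = 775.4; deviate to 0 → 1070. IC fails (775.4 < 1070).
Weak type: stay at 0 → 1070; mimic → 1976 − 114 × 17.4 = -7.6. IC holds (1070 ≥ -7.6).
1 of 2 constraints hold, so this profile is not an equilibrium.

1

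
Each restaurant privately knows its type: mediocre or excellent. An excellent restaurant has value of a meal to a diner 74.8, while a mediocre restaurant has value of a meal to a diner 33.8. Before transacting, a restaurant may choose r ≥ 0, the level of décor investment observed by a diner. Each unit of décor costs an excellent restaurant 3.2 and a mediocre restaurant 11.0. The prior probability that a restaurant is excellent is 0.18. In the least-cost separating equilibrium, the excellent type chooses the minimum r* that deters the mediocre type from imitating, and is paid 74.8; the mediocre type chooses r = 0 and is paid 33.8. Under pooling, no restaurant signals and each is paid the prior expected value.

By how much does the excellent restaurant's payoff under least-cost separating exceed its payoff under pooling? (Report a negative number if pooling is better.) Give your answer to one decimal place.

21.7

Least-cost separating signal: r* solves 33.8 = 74.8 − 11.0·r*, so r* = (74.8 − 33.8)/11.0 ≈ 3.7273.
Excellent type's separating payoff: 74.8 − 3.2 × r* = 74.8 − 3.2 × (74.8 − 33.8)/11.0 = 74.8 − 131.2/11.0 ≈ 62.873.
Pooling payoff: 0.18 × 74.8 + 0.82 × 33.8 = 41.18.
Difference: 62.873 − 41.18 = 21.693, i.e. 21.7 to one decimal place.
The excellent type prefers to separate.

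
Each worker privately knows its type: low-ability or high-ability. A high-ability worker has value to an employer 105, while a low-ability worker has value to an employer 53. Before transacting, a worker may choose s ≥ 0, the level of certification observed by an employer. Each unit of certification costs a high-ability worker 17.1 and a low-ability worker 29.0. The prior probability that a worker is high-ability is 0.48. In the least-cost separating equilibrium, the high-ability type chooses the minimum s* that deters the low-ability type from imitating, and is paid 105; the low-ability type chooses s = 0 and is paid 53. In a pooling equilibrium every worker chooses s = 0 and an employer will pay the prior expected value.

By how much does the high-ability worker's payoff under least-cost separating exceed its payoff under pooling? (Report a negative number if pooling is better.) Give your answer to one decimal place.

-3.6

Least-cost separating signal: s* solves 53 = 105 − 29.0·s*, so s* = (105 − 53)/29.0 ≈ 1.7931.
High-ability type's separating payoff: 105 − 17.1 × s* = 105 − 17.1 × (105 − 53)/29.0 = 105 − 889.2/29.0 ≈ 74.338.
Pooling payoff: 0.48 × 105 + 0.52 × 53 = 77.96.
Difference: 74.338 − 77.96 = -3.622, i.e. -3.6 to one decimal place.
The high-ability type would prefer the pooling outcome.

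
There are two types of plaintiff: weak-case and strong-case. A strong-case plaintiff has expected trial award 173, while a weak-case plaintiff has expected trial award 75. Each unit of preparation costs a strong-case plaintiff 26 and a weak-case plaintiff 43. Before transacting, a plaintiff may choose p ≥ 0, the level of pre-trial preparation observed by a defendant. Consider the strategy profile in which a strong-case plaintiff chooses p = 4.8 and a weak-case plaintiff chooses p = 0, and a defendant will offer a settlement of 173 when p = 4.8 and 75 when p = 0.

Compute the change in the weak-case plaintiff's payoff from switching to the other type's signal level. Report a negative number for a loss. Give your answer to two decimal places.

Playing p = 0 the weak-case plaintiff receives 75.
Deviating to p = 4.8 brings payment 173 at cost 43 × 4.8 = 206.4, netting -33.4.
Gain from deviating: -33.4 − 75 = -108.40.
The gain is negative, so the weak-case type's incentive-compatibility constraint is satisfied.

-108.40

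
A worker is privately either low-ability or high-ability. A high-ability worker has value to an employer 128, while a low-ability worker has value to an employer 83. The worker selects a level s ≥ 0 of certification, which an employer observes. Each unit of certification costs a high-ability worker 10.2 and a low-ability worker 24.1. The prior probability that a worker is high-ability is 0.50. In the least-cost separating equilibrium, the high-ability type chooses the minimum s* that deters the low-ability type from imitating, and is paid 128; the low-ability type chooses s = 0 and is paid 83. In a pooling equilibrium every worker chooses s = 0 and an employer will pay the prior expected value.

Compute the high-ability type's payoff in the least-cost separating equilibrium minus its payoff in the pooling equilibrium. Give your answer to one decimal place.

3.5

Least-cost separating signal: s* solves 83 = 128 − 24.1·s*, so s* = (128 − 83)/24.1 ≈ 1.8672.
High-ability type's separating payoff: 128 − 10.2 × s* = 128 − 10.2 × (128 − 83)/24.1 = 128 − 459/24.1 ≈ 108.954.
Pooling payoff: 0.50 × 128 + 0.50 × 83 = 105.5.
Difference: 108.954 − 105.5 = 3.454, i.e. 3.5 to one decimal place.
The high-ability type prefers to separate.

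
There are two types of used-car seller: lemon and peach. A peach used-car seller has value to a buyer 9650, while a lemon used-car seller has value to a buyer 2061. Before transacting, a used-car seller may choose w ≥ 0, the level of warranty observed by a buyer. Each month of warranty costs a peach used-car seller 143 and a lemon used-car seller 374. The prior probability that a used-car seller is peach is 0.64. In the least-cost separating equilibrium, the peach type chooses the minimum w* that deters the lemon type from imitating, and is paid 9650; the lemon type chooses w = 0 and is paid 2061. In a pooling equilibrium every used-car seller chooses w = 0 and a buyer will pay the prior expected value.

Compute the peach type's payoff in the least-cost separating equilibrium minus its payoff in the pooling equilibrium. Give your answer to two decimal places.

Least-cost separating signal: w* solves 2061 = 9650 − 374·w*, so w* = (9650 − 2061)/374 ≈ 20.2914.
Peach type's separating payoff: 9650 − 143 × w* = 9650 − 143 × (9650 − 2061)/374 = 9650 − 1085227/374 ≈ 6748.3235.
Pooling payoff: 0.64 × 9650 + 0.36 × 2061 = 6917.96.
Difference: 6748.3235 − 6917.96 = -169.6365, i.e. -169.64 to two decimal places.
The peach type would prefer the pooling outcome.

-169.64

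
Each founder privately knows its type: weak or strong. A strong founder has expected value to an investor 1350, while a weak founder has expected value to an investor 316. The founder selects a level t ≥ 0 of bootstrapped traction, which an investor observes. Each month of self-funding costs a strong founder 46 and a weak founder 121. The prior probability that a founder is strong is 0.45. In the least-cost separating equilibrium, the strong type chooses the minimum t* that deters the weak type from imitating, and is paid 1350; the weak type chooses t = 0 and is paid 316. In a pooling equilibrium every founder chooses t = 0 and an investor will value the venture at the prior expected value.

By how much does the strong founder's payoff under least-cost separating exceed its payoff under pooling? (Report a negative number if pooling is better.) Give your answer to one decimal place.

Least-cost separating signal: t* solves 316 = 1350 − 121·t*, so t* = (1350 − 316)/121 ≈ 8.5455.
Strong type's separating payoff: 1350 − 46 × t* = 1350 − 46 × (1350 − 316)/121 = 1350 − 47564/121 ≈ 956.909.
Pooling payoff: 0.45 × 1350 + 0.55 × 316 = 781.3.
Difference: 956.909 − 781.3 = 175.609, i.e. 175.6 to one decimal place.
The strong type prefers to separate.

175.6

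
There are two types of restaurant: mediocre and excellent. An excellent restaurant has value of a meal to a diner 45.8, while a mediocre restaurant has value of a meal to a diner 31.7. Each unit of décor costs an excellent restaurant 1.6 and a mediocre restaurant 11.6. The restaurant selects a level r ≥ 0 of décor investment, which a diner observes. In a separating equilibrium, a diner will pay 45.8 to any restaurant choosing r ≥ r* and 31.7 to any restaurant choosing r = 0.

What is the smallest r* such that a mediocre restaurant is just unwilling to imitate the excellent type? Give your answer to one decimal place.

A mediocre restaurant choosing r = 0 receives 31.7.
Imitating at r* instead would pay 45.8 at cost 11.6·r*, netting 45.8 − 11.6·r*.
Indifference: 31.7 = 45.8 − 11.6·r*, so r* = (45.8 − 31.7) / 11.6 ≈ 1.2.
This is the mediocre type's binding incentive-compatibility constraint; any r ≥ 1.2 sustains separation on that side.

1.2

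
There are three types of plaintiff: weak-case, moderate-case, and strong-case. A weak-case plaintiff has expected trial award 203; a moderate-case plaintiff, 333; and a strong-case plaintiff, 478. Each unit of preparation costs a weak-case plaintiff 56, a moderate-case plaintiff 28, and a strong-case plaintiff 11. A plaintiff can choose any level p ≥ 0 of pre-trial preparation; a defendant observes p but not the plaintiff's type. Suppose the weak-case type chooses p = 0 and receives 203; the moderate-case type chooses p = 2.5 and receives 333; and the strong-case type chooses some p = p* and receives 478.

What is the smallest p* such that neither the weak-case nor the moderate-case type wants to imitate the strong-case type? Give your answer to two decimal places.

Weak-case type (on-path payoff 203) won't mimic when 203 ≥ 478 − 56·p*, i.e. p* ≥ 4.91.
Moderate-case type (on-path payoff 333 − 28×2.5 = 263) won't mimic when 263 ≥ 478 − 28·p*, i.e. p* ≥ 7.68.
Both must hold, so p* = max(4.91, 7.68) = 7.68. The moderate-case type's constraint binds.

7.68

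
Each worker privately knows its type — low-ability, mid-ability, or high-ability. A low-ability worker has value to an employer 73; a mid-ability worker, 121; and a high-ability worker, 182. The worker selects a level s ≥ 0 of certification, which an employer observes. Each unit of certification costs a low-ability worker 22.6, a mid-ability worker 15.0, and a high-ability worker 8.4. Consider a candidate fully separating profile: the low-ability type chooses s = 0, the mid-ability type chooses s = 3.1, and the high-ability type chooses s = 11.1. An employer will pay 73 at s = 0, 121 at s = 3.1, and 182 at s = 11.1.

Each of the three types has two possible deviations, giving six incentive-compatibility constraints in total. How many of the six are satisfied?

High-ability (own payoff 182 − 8.4×11.1 = 88.76): to s=0 gives 73 → no gain ✓; to s=3.1 gives 121 − 8.4×3.1 = 94.96 → profitable ✗.
Mid-ability (own payoff 121 − 15.0×3.1 = 74.5): to s=0 gives 73 → no gain ✓; to s=11.1 gives 182 − 15.0×11.1 = 15.5 → no gain ✓.
Low-ability (own payoff 73): to s=3.1 gives 121 − 22.6×3.1 = 50.94 → no gain ✓; to s=11.1 gives 182 − 22.6×11.1 = -68.86 → no gain ✓.
5 of the 6 constraints hold; not an equilibrium.

5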